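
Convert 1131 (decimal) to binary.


Divide by 2 repeatedly:
1131 ÷ 2 = 565 remainder 1
565 ÷ 2 = 282 remainder 1
282 ÷ 2 = 141 remainder 0
141 ÷ 2 = 70 remainder 1
70 ÷ 2 = 35 remainder 0
35 ÷ 2 = 17 remainder 1
17 ÷ 2 = 8 remainder 1
8 ÷ 2 = 4 remainder 0
4 ÷ 2 = 2 remainder 0
2 ÷ 2 = 1 remainder 0
1 ÷ 2 = 0 remainder 1
Reading remainders bottom-up:
= 10001101011


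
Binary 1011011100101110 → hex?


Group into 4-bit nibbles: 1011011100101110
  1011 = B
  0111 = 7
  0010 = 2
  1110 = E
= 0xB72E


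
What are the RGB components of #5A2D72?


Hex: #5A2D72
R = 5A₁₆ = 90
G = 2D₁₆ = 45
B = 72₁₆ = 114
= RGB(90, 45, 114)


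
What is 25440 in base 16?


Divide by 16 repeatedly:
25440 ÷ 16 = 1590 remainder 0 (0)
1590 ÷ 16 = 99 remainder 6 (6)
99 ÷ 16 = 6 remainder 3 (3)
6 ÷ 16 = 0 remainder 6 (6)
Reading remainders bottom-up:
= 0x6360


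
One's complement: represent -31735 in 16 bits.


Original: 0111101111110111
Invert all bits:
  bit 0: 0 → 1
  bit 1: 1 → 0
  bit 2: 1 → 0
  bit 3: 1 → 0
  bit 4: 1 → 0
  bit 5: 0 → 1
  bit 6: 1 → 0
  bit 7: 1 → 0
  bit 8: 1 → 0
  bit 9: 1 → 0
  bit 10: 1 → 0
  bit 11: 1 → 0
  bit 12: 0 → 1
  bit 13: 1 → 0
  bit 14: 1 → 0
  bit 15: 1 → 0
= 1000010000001000


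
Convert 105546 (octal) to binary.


Each octal digit → 3 binary bits:
  1 = 001
  0 = 000
  5 = 101
  5 = 101
  4 = 100
  6 = 110
Concatenate: 001 000 101 101 100 110
= 001000101101100110


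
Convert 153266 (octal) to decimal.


Positional values:
Position 0: 6 × 8^0 = 6
Position 1: 6 × 8^1 = 48
Position 2: 2 × 8^2 = 128
Position 3: 3 × 8^3 = 1536
Position 4: 5 × 8^4 = 20480
Position 5: 1 × 8^5 = 32768
Sum = 6 + 48 + 128 + 1536 + 20480 + 32768
= 54966


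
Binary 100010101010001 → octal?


Group into 3-bit groups: 100010101010001
  100 = 4
  010 = 2
  101 = 5
  010 = 2
  001 = 1
= 0o42521


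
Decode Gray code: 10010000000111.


Gray code: 10010000000111
MSB stays the same: 1
Each subsequent bit = prev_binary XOR current_gray:
  B[1] = 1 XOR 0 = 1
  B[2] = 1 XOR 0 = 1
  B[3] = 1 XOR 1 = 0
  B[4] = 0 XOR 0 = 0
  B[5] = 0 XOR 0 = 0
  B[6] = 0 XOR 0 = 0
  B[7] = 0 XOR 0 = 0
  B[8] = 0 XOR 0 = 0
  B[9] = 0 XOR 0 = 0
  B[10] = 0 XOR 0 = 0
  B[11] = 0 XOR 1 = 1
  B[12] = 1 XOR 1 = 0
  B[13] = 0 XOR 1 = 1
= 11100000000101 (14341 decimal)


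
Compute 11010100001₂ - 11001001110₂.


Align and subtract column by column (LSB to MSB, borrowing when needed):
  11010100001
- 11001001110
  -----------
  col 0: (1 - 0 borrow-in) - 0 → 1 - 0 = 1, borrow out 0
  col 1: (0 - 0 borrow-in) - 1 → borrow from next column: (0+2) - 1 = 1, borrow out 1
  col 2: (0 - 1 borrow-in) - 1 → borrow from next column: (-1+2) - 1 = 0, borrow out 1
  col 3: (0 - 1 borrow-in) - 1 → borrow from next column: (-1+2) - 1 = 0, borrow out 1
  col 4: (0 - 1 borrow-in) - 0 → borrow from next column: (-1+2) - 0 = 1, borrow out 1
  col 5: (1 - 1 borrow-in) - 0 → 0 - 0 = 0, borrow out 0
  col 6: (0 - 0 borrow-in) - 1 → borrow from next column: (0+2) - 1 = 1, borrow out 1
  col 7: (1 - 1 borrow-in) - 0 → 0 - 0 = 0, borrow out 0
  col 8: (0 - 0 borrow-in) - 0 → 0 - 0 = 0, borrow out 0
  col 9: (1 - 0 borrow-in) - 1 → 1 - 1 = 0, borrow out 0
  col 10: (1 - 0 borrow-in) - 1 → 1 - 1 = 0, borrow out 0
Reading bits MSB→LSB: 00001010011
Strip leading zeros: 1010011
= 1010011


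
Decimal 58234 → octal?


Divide by 8 repeatedly:
58234 ÷ 8 = 7279 remainder 2
7279 ÷ 8 = 909 remainder 7
909 ÷ 8 = 113 remainder 5
113 ÷ 8 = 14 remainder 1
14 ÷ 8 = 1 remainder 6
1 ÷ 8 = 0 remainder 1
Reading remainders bottom-up:
= 0o161572


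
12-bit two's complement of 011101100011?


Original: 011101100011
Step 1 - Invert all bits: 100010011100
Step 2 - Add 1: 100010011100 + 1
= 100010011101 (represents -1891)


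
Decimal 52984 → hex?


Divide by 16 repeatedly:
52984 ÷ 16 = 3311 remainder 8 (8)
3311 ÷ 16 = 206 remainder 15 (F)
206 ÷ 16 = 12 remainder 14 (E)
12 ÷ 16 = 0 remainder 12 (C)
Reading remainders bottom-up:
= 0xCEF8


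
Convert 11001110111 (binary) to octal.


Group into 3-bit groups: 011001110111
  011 = 3
  001 = 1
  110 = 6
  111 = 7
= 0o3167


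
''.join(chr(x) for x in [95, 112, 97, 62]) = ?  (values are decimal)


Codes (decimal): 95 112 97 62
Per-code ASCII lookup:
  95  (special character) → '_'
  112  (range 97-122: lowercase, 112 - 97 = 15) → 'p'
  97  (range 97-122: lowercase, 97 - 97 = 0) → 'a'
  62  (special character) → '>'
= '_pa>'


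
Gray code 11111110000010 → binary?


Gray code: 11111110000010
MSB stays the same: 1
Each subsequent bit = prev_binary XOR current_gray:
  B[1] = 1 XOR 1 = 0
  B[2] = 0 XOR 1 = 1
  B[3] = 1 XOR 1 = 0
  B[4] = 0 XOR 1 = 1
  B[5] = 1 XOR 1 = 0
  B[6] = 0 XOR 1 = 1
  B[7] = 1 XOR 0 = 1
  B[8] = 1 XOR 0 = 1
  B[9] = 1 XOR 0 = 1
  B[10] = 1 XOR 0 = 1
  B[11] = 1 XOR 0 = 1
  B[12] = 1 XOR 1 = 0
  B[13] = 0 XOR 0 = 0
= 10101011111100 (11004 decimal)


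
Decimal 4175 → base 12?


Divide by 12 repeatedly:
4175 ÷ 12 = 347 remainder 11
347 ÷ 12 = 28 remainder 11
28 ÷ 12 = 2 remainder 4
2 ÷ 12 = 0 remainder 2
Reading remainders bottom-up:
= 24BB


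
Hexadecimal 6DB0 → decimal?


Positional values:
Position 0: 0 × 16^0 = 0 × 1 = 0
Position 1: B × 16^1 = 11 × 16 = 176
Position 2: D × 16^2 = 13 × 256 = 3328
Position 3: 6 × 16^3 = 6 × 4096 = 24576
Sum = 0 + 176 + 3328 + 24576
= 28080


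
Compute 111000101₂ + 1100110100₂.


Align and add column by column (LSB to MSB, carry propagating):
  00111000101
+ 01100110100
  -----------
  col 0: 1 + 0 + 0 (carry in) = 1 → bit 1, carry out 0
  col 1: 0 + 0 + 0 (carry in) = 0 → bit 0, carry out 0
  col 2: 1 + 1 + 0 (carry in) = 2 → bit 0, carry out 1
  col 3: 0 + 0 + 1 (carry in) = 1 → bit 1, carry out 0
  col 4: 0 + 1 + 0 (carry in) = 1 → bit 1, carry out 0
  col 5: 0 + 1 + 0 (carry in) = 1 → bit 1, carry out 0
  col 6: 1 + 0 + 0 (carry in) = 1 → bit 1, carry out 0
  col 7: 1 + 0 + 0 (carry in) = 1 → bit 1, carry out 0
  col 8: 1 + 1 + 0 (carry in) = 2 → bit 0, carry out 1
  col 9: 0 + 1 + 1 (carry in) = 2 → bit 0, carry out 1
  col 10: 0 + 0 + 1 (carry in) = 1 → bit 1, carry out 0
Reading bits MSB→LSB: 10011111001
Strip leading zeros: 10011111001
= 10011111001


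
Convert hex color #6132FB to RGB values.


Hex: #6132FB
R = 61₁₆ = 97
G = 32₁₆ = 50
B = FB₁₆ = 251
= RGB(97, 50, 251)


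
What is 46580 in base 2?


Divide by 2 repeatedly:
46580 ÷ 2 = 23290 remainder 0
23290 ÷ 2 = 11645 remainder 0
11645 ÷ 2 = 5822 remainder 1
5822 ÷ 2 = 2911 remainder 0
2911 ÷ 2 = 1455 remainder 1
1455 ÷ 2 = 727 remainder 1
727 ÷ 2 = 363 remainder 1
363 ÷ 2 = 181 remainder 1
181 ÷ 2 = 90 remainder 1
90 ÷ 2 = 45 remainder 0
45 ÷ 2 = 22 remainder 1
22 ÷ 2 = 11 remainder 0
11 ÷ 2 = 5 remainder 1
5 ÷ 2 = 2 remainder 1
2 ÷ 2 = 1 remainder 0
1 ÷ 2 = 0 remainder 1
Reading remainders bottom-up:
= 1011010111110100


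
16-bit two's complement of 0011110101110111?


Original: 0011110101110111
Step 1 - Invert all bits: 1100001010001000
Step 2 - Add 1: 1100001010001000 + 1
= 1100001010001001 (represents -15735)


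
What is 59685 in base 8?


Divide by 8 repeatedly:
59685 ÷ 8 = 7460 remainder 5
7460 ÷ 8 = 932 remainder 4
932 ÷ 8 = 116 remainder 4
116 ÷ 8 = 14 remainder 4
14 ÷ 8 = 1 remainder 6
1 ÷ 8 = 0 remainder 1
Reading remainders bottom-up:
= 0o164445


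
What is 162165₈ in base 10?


Positional values:
Position 0: 5 × 8^0 = 5
Position 1: 6 × 8^1 = 48
Position 2: 1 × 8^2 = 64
Position 3: 2 × 8^3 = 1024
Position 4: 6 × 8^4 = 24576
Position 5: 1 × 8^5 = 32768
Sum = 5 + 48 + 64 + 1024 + 24576 + 32768
= 58485


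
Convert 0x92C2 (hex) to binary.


Each hex digit → 4 binary bits:
  9 = 1001
  2 = 0010
  C = 1100
  2 = 0010
Concatenate: 1001 0010 1100 0010
= 1001001011000010


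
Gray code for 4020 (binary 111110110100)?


Binary: 111110110100
Gray code: G = B XOR (B >> 1)
B >> 1 = 011111011010
111110110100 XOR 011111011010:
  1 XOR 0 = 1
  1 XOR 1 = 0
  1 XOR 1 = 0
  1 XOR 1 = 0
  1 XOR 1 = 0
  0 XOR 1 = 1
  1 XOR 0 = 1
  1 XOR 1 = 0
  0 XOR 1 = 1
  1 XOR 0 = 1
  0 XOR 1 = 1
  0 XOR 0 = 0
= 100001101110


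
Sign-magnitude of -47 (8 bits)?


Sign bit: 1 (negative)
Magnitude: 47 = 0101111
= 10101111


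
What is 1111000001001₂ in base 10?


Positional values:
Bit 0: 1 × 2^0 = 1
Bit 3: 1 × 2^3 = 8
Bit 9: 1 × 2^9 = 512
Bit 10: 1 × 2^10 = 1024
Bit 11: 1 × 2^11 = 2048
Bit 12: 1 × 2^12 = 4096
Sum = 1 + 8 + 512 + 1024 + 2048 + 4096
= 7689


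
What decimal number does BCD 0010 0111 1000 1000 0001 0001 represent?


Each 4-bit group → digit:
  0010 → 2
  0111 → 7
  1000 → 8
  1000 → 8
  0001 → 1
  0001 → 1
= 278811


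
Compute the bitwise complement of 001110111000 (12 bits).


Original: 001110111000
Invert all bits:
  bit 0: 0 → 1
  bit 1: 0 → 1
  bit 2: 1 → 0
  bit 3: 1 → 0
  bit 4: 1 → 0
  bit 5: 0 → 1
  bit 6: 1 → 0
  bit 7: 1 → 0
  bit 8: 1 → 0
  bit 9: 0 → 1
  bit 10: 0 → 1
  bit 11: 0 → 1
= 110001000111


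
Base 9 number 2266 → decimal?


Positional values (base 9):
  6 × 9^0 = 6 × 1 = 6
  6 × 9^1 = 6 × 9 = 54
  2 × 9^2 = 2 × 81 = 162
  2 × 9^3 = 2 × 729 = 1458
Sum = 6 + 54 + 162 + 1458
= 1680


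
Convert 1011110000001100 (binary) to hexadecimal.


Group into 4-bit nibbles: 1011110000001100
  1011 = B
  1100 = C
  0000 = 0
  1100 = C
= 0xBC0C


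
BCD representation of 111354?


Each digit → 4-bit binary:
  1 → 0001
  1 → 0001
  1 → 0001
  3 → 0011
  5 → 0101
  4 → 0100
= 0001 0001 0001 0011 0101 0100


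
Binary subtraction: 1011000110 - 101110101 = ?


Align and subtract column by column (LSB to MSB, borrowing when needed):
  1011000110
- 0101110101
  ----------
  col 0: (0 - 0 borrow-in) - 1 → borrow from next column: (0+2) - 1 = 1, borrow out 1
  col 1: (1 - 1 borrow-in) - 0 → 0 - 0 = 0, borrow out 0
  col 2: (1 - 0 borrow-in) - 1 → 1 - 1 = 0, borrow out 0
  col 3: (0 - 0 borrow-in) - 0 → 0 - 0 = 0, borrow out 0
  col 4: (0 - 0 borrow-in) - 1 → borrow from next column: (0+2) - 1 = 1, borrow out 1
  col 5: (0 - 1 borrow-in) - 1 → borrow from next column: (-1+2) - 1 = 0, borrow out 1
  col 6: (1 - 1 borrow-in) - 1 → borrow from next column: (0+2) - 1 = 1, borrow out 1
  col 7: (1 - 1 borrow-in) - 0 → 0 - 0 = 0, borrow out 0
  col 8: (0 - 0 borrow-in) - 1 → borrow from next column: (0+2) - 1 = 1, borrow out 1
  col 9: (1 - 1 borrow-in) - 0 → 0 - 0 = 0, borrow out 0
Reading bits MSB→LSB: 0101010001
Strip leading zeros: 101010001
= 101010001


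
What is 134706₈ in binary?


Each octal digit → 3 binary bits:
  1 = 001
  3 = 011
  4 = 100
  7 = 111
  0 = 000
  6 = 110
Concatenate: 001 011 100 111 000 110
= 001011100111000110


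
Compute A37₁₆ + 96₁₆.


Align and add column by column (LSB to MSB, each column mod 16 with carry):
  0A37
+ 0096
  ----
  col 0: 7(7) + 6(6) + 0 (carry in) = 13 → D(13), carry out 0
  col 1: 3(3) + 9(9) + 0 (carry in) = 12 → C(12), carry out 0
  col 2: A(10) + 0(0) + 0 (carry in) = 10 → A(10), carry out 0
  col 3: 0(0) + 0(0) + 0 (carry in) = 0 → 0(0), carry out 0
Reading digits MSB→LSB: 0ACD
Strip leading zeros: ACD
= 0xACD


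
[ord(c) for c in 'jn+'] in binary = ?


String: 'jn+'  (3 characters)
Per-character ASCII lookup:
  'j': lowercase starts at 97: 'j' = 97 + 9 = 106 → 1101010
  'n': lowercase starts at 97: 'n' = 97 + 13 = 110 → 1101110
  '+': special character: '+' = 43 → 101011
= 1101010 1101110 101011


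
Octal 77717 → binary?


Each octal digit → 3 binary bits:
  7 = 111
  7 = 111
  7 = 111
  1 = 001
  7 = 111
Concatenate: 111 111 111 001 111
= 111111111001111


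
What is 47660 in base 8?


Divide by 8 repeatedly:
47660 ÷ 8 = 5957 remainder 4
5957 ÷ 8 = 744 remainder 5
744 ÷ 8 = 93 remainder 0
93 ÷ 8 = 11 remainder 5
11 ÷ 8 = 1 remainder 3
1 ÷ 8 = 0 remainder 1
Reading remainders bottom-up:
= 0o135054


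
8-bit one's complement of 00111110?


Original: 00111110
Invert all bits:
  bit 0: 0 → 1
  bit 1: 0 → 1
  bit 2: 1 → 0
  bit 3: 1 → 0
  bit 4: 1 → 0
  bit 5: 1 → 0
  bit 6: 1 → 0
  bit 7: 0 → 1
= 11000001


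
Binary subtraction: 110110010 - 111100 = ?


Align and subtract column by column (LSB to MSB, borrowing when needed):
  110110010
- 000111100
  ---------
  col 0: (0 - 0 borrow-in) - 0 → 0 - 0 = 0, borrow out 0
  col 1: (1 - 0 borrow-in) - 0 → 1 - 0 = 1, borrow out 0
  col 2: (0 - 0 borrow-in) - 1 → borrow from next column: (0+2) - 1 = 1, borrow out 1
  col 3: (0 - 1 borrow-in) - 1 → borrow from next column: (-1+2) - 1 = 0, borrow out 1
  col 4: (1 - 1 borrow-in) - 1 → borrow from next column: (0+2) - 1 = 1, borrow out 1
  col 5: (1 - 1 borrow-in) - 1 → borrow from next column: (0+2) - 1 = 1, borrow out 1
  col 6: (0 - 1 borrow-in) - 0 → borrow from next column: (-1+2) - 0 = 1, borrow out 1
  col 7: (1 - 1 borrow-in) - 0 → 0 - 0 = 0, borrow out 0
  col 8: (1 - 0 borrow-in) - 0 → 1 - 0 = 1, borrow out 0
Reading bits MSB→LSB: 101110110
Strip leading zeros: 101110110
= 101110110


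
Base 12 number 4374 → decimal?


Positional values (base 12):
  4 × 12^0 = 4 × 1 = 4
  7 × 12^1 = 7 × 12 = 84
  3 × 12^2 = 3 × 144 = 432
  4 × 12^3 = 4 × 1728 = 6912
Sum = 4 + 84 + 432 + 6912
= 7432


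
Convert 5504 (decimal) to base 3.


Divide by 3 repeatedly:
5504 ÷ 3 = 1834 remainder 2
1834 ÷ 3 = 611 remainder 1
611 ÷ 3 = 203 remainder 2
203 ÷ 3 = 67 remainder 2
67 ÷ 3 = 22 remainder 1
22 ÷ 3 = 7 remainder 1
7 ÷ 3 = 2 remainder 1
2 ÷ 3 = 0 remainder 2
Reading remainders bottom-up:
= 21112212


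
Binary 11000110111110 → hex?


Group into 4-bit nibbles: 0011000110111110
  0011 = 3
  0001 = 1
  1011 = B
  1110 = E
= 0x31BE


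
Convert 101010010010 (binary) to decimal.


Positional values:
Bit 1: 1 × 2^1 = 2
Bit 4: 1 × 2^4 = 16
Bit 7: 1 × 2^7 = 128
Bit 9: 1 × 2^9 = 512
Bit 11: 1 × 2^11 = 2048
Sum = 2 + 16 + 128 + 512 + 2048
= 2706


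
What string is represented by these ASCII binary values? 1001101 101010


Codes (binary): 1001101 101010
Per-code ASCII lookup:
  1001101 = 77  (range 65-90: uppercase, 77 - 65 = 12) → 'M'
  101010 = 42  (special character) → '*'
= 'M*'


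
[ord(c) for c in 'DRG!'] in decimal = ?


String: 'DRG!'  (4 characters)
Per-character ASCII lookup:
  'D': uppercase starts at 65: 'D' = 65 + 3 = 68
  'R': uppercase starts at 65: 'R' = 65 + 17 = 82
  'G': uppercase starts at 65: 'G' = 65 + 6 = 71
  '!': special character: '!' = 33
= 68 82 71 33


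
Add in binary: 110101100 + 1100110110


Align and add column by column (LSB to MSB, carry propagating):
  00110101100
+ 01100110110
  -----------
  col 0: 0 + 0 + 0 (carry in) = 0 → bit 0, carry out 0
  col 1: 0 + 1 + 0 (carry in) = 1 → bit 1, carry out 0
  col 2: 1 + 1 + 0 (carry in) = 2 → bit 0, carry out 1
  col 3: 1 + 0 + 1 (carry in) = 2 → bit 0, carry out 1
  col 4: 0 + 1 + 1 (carry in) = 2 → bit 0, carry out 1
  col 5: 1 + 1 + 1 (carry in) = 3 → bit 1, carry out 1
  col 6: 0 + 0 + 1 (carry in) = 1 → bit 1, carry out 0
  col 7: 1 + 0 + 0 (carry in) = 1 → bit 1, carry out 0
  col 8: 1 + 1 + 0 (carry in) = 2 → bit 0, carry out 1
  col 9: 0 + 1 + 1 (carry in) = 2 → bit 0, carry out 1
  col 10: 0 + 0 + 1 (carry in) = 1 → bit 1, carry out 0
Reading bits MSB→LSB: 10011100010
Strip leading zeros: 10011100010
= 10011100010


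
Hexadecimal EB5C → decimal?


Positional values:
Position 0: C × 16^0 = 12 × 1 = 12
Position 1: 5 × 16^1 = 5 × 16 = 80
Position 2: B × 16^2 = 11 × 256 = 2816
Position 3: E × 16^3 = 14 × 4096 = 57344
Sum = 12 + 80 + 2816 + 57344
= 60252


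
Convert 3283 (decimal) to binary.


Divide by 2 repeatedly:
3283 ÷ 2 = 1641 remainder 1
1641 ÷ 2 = 820 remainder 1
820 ÷ 2 = 410 remainder 0
410 ÷ 2 = 205 remainder 0
205 ÷ 2 = 102 remainder 1
102 ÷ 2 = 51 remainder 0
51 ÷ 2 = 25 remainder 1
25 ÷ 2 = 12 remainder 1
12 ÷ 2 = 6 remainder 0
6 ÷ 2 = 3 remainder 0
3 ÷ 2 = 1 remainder 1
1 ÷ 2 = 0 remainder 1
Reading remainders bottom-up:
= 110011010011


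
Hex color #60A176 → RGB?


Hex: #60A176
R = 60₁₆ = 96
G = A1₁₆ = 161
B = 76₁₆ = 118
= RGB(96, 161, 118)


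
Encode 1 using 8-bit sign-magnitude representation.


Sign bit: 0 (positive)
Magnitude: 1 = 0000001
= 00000001


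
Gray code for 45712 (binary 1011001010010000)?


Binary: 1011001010010000
Gray code: G = B XOR (B >> 1)
B >> 1 = 0101100101001000
1011001010010000 XOR 0101100101001000:
  1 XOR 0 = 1
  0 XOR 1 = 1
  1 XOR 0 = 1
  1 XOR 1 = 0
  0 XOR 1 = 1
  0 XOR 0 = 0
  1 XOR 0 = 1
  0 XOR 1 = 1
  1 XOR 0 = 1
  0 XOR 1 = 1
  0 XOR 0 = 0
  1 XOR 0 = 1
  0 XOR 1 = 1
  0 XOR 0 = 0
  0 XOR 0 = 0
  0 XOR 0 = 0
= 1110101111011000


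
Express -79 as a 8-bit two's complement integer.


Original: 01001111
Step 1 - Invert all bits: 10110000
Step 2 - Add 1: 10110000 + 1
= 10110001 (represents -79)


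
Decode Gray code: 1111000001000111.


Gray code: 1111000001000111
MSB stays the same: 1
Each subsequent bit = prev_binary XOR current_gray:
  B[1] = 1 XOR 1 = 0
  B[2] = 0 XOR 1 = 1
  B[3] = 1 XOR 1 = 0
  B[4] = 0 XOR 0 = 0
  B[5] = 0 XOR 0 = 0
  B[6] = 0 XOR 0 = 0
  B[7] = 0 XOR 0 = 0
  B[8] = 0 XOR 0 = 0
  B[9] = 0 XOR 1 = 1
  B[10] = 1 XOR 0 = 1
  B[11] = 1 XOR 0 = 1
  B[12] = 1 XOR 0 = 1
  B[13] = 1 XOR 1 = 0
  B[14] = 0 XOR 1 = 1
  B[15] = 1 XOR 1 = 0
= 1010000001111010 (41082 decimal)


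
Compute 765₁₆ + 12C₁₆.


Align and add column by column (LSB to MSB, each column mod 16 with carry):
  0765
+ 012C
  ----
  col 0: 5(5) + C(12) + 0 (carry in) = 17 → 1(1), carry out 1
  col 1: 6(6) + 2(2) + 1 (carry in) = 9 → 9(9), carry out 0
  col 2: 7(7) + 1(1) + 0 (carry in) = 8 → 8(8), carry out 0
  col 3: 0(0) + 0(0) + 0 (carry in) = 0 → 0(0), carry out 0
Reading digits MSB→LSB: 0891
Strip leading zeros: 891
= 0x891


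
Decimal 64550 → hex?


Divide by 16 repeatedly:
64550 ÷ 16 = 4034 remainder 6 (6)
4034 ÷ 16 = 252 remainder 2 (2)
252 ÷ 16 = 15 remainder 12 (C)
15 ÷ 16 = 0 remainder 15 (F)
Reading remainders bottom-up:
= 0xFC26


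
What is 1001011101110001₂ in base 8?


Group into 3-bit groups: 001001011101110001
  001 = 1
  001 = 1
  011 = 3
  101 = 5
  110 = 6
  001 = 1
= 0o113561


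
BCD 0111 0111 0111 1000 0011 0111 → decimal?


Each 4-bit group → digit:
  0111 → 7
  0111 → 7
  0111 → 7
  1000 → 8
  0011 → 3
  0111 → 7
= 777837


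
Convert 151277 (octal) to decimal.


Positional values:
Position 0: 7 × 8^0 = 7
Position 1: 7 × 8^1 = 56
Position 2: 2 × 8^2 = 128
Position 3: 1 × 8^3 = 512
Position 4: 5 × 8^4 = 20480
Position 5: 1 × 8^5 = 32768
Sum = 7 + 56 + 128 + 512 + 20480 + 32768
= 53951


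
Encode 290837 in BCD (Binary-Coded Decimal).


Each digit → 4-bit binary:
  2 → 0010
  9 → 1001
  0 → 0000
  8 → 1000
  3 → 0011
  7 → 0111
= 0010 1001 0000 1000 0011 0111


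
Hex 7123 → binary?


Each hex digit → 4 binary bits:
  7 = 0111
  1 = 0001
  2 = 0010
  3 = 0011
Concatenate: 0111 0001 0010 0011
= 0111000100100011


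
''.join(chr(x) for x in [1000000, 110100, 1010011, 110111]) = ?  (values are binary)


Codes (binary): 1000000 110100 1010011 110111
Per-code ASCII lookup:
  1000000 = 64  (special character) → '@'
  110100 = 52  (range 48-57: digits, 52 - 48 = 4) → '4'
  1010011 = 83  (range 65-90: uppercase, 83 - 65 = 18) → 'S'
  110111 = 55  (range 48-57: digits, 55 - 48 = 7) → '7'
= '@4S7'


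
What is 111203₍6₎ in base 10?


Positional values (base 6):
  3 × 6^0 = 3 × 1 = 3
  0 × 6^1 = 0 × 6 = 0
  2 × 6^2 = 2 × 36 = 72
  1 × 6^3 = 1 × 216 = 216
  1 × 6^4 = 1 × 1296 = 1296
  1 × 6^5 = 1 × 7776 = 7776
Sum = 3 + 0 + 72 + 216 + 1296 + 7776
= 9363


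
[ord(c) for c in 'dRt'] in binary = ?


String: 'dRt'  (3 characters)
Per-character ASCII lookup:
  'd': lowercase starts at 97: 'd' = 97 + 3 = 100 → 1100100
  'R': uppercase starts at 65: 'R' = 65 + 17 = 82 → 1010010
  't': lowercase starts at 97: 't' = 97 + 19 = 116 → 1110100
= 1100100 1010010 1110100


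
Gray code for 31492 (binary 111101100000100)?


Binary: 111101100000100
Gray code: G = B XOR (B >> 1)
B >> 1 = 011110110000010
111101100000100 XOR 011110110000010:
  1 XOR 0 = 1
  1 XOR 1 = 0
  1 XOR 1 = 0
  1 XOR 1 = 0
  0 XOR 1 = 1
  1 XOR 0 = 1
  1 XOR 1 = 0
  0 XOR 1 = 1
  0 XOR 0 = 0
  0 XOR 0 = 0
  0 XOR 0 = 0
  0 XOR 0 = 0
  1 XOR 0 = 1
  0 XOR 1 = 1
  0 XOR 0 = 0
= 100011010000110


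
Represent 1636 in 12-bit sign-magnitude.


Sign bit: 0 (positive)
Magnitude: 1636 = 11001100100
= 011001100100


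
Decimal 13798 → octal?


Divide by 8 repeatedly:
13798 ÷ 8 = 1724 remainder 6
1724 ÷ 8 = 215 remainder 4
215 ÷ 8 = 26 remainder 7
26 ÷ 8 = 3 remainder 2
3 ÷ 8 = 0 remainder 3
Reading remainders bottom-up:
= 0o32746


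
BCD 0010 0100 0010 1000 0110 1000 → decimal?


Each 4-bit group → digit:
  0010 → 2
  0100 → 4
  0010 → 2
  1000 → 8
  0110 → 6
  1000 → 8
= 242868


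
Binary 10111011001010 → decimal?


Positional values:
Bit 1: 1 × 2^1 = 2
Bit 3: 1 × 2^3 = 8
Bit 6: 1 × 2^6 = 64
Bit 7: 1 × 2^7 = 128
Bit 9: 1 × 2^9 = 512
Bit 10: 1 × 2^10 = 1024
Bit 11: 1 × 2^11 = 2048
Bit 13: 1 × 2^13 = 8192
Sum = 2 + 8 + 64 + 128 + 512 + 1024 + 2048 + 8192
= 11978


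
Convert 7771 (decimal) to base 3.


Divide by 3 repeatedly:
7771 ÷ 3 = 2590 remainder 1
2590 ÷ 3 = 863 remainder 1
863 ÷ 3 = 287 remainder 2
287 ÷ 3 = 95 remainder 2
95 ÷ 3 = 31 remainder 2
31 ÷ 3 = 10 remainder 1
10 ÷ 3 = 3 remainder 1
3 ÷ 3 = 1 remainder 0
1 ÷ 3 = 0 remainder 1
Reading remainders bottom-up:
= 101122211


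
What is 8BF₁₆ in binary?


Each hex digit → 4 binary bits:
  8 = 1000
  B = 1011
  F = 1111
Concatenate: 1000 1011 1111
= 100010111111


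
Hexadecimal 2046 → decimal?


Positional values:
Position 0: 6 × 16^0 = 6 × 1 = 6
Position 1: 4 × 16^1 = 4 × 16 = 64
Position 2: 0 × 16^2 = 0 × 256 = 0
Position 3: 2 × 16^3 = 2 × 4096 = 8192
Sum = 6 + 64 + 0 + 8192
= 8262


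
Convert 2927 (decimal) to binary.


Divide by 2 repeatedly:
2927 ÷ 2 = 1463 remainder 1
1463 ÷ 2 = 731 remainder 1
731 ÷ 2 = 365 remainder 1
365 ÷ 2 = 182 remainder 1
182 ÷ 2 = 91 remainder 0
91 ÷ 2 = 45 remainder 1
45 ÷ 2 = 22 remainder 1
22 ÷ 2 = 11 remainder 0
11 ÷ 2 = 5 remainder 1
5 ÷ 2 = 2 remainder 1
2 ÷ 2 = 1 remainder 0
1 ÷ 2 = 0 remainder 1
Reading remainders bottom-up:
= 101101101111


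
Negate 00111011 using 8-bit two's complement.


Original: 00111011
Step 1 - Invert all bits: 11000100
Step 2 - Add 1: 11000100 + 1
= 11000101 (represents -59)


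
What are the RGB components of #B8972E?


Hex: #B8972E
R = B8₁₆ = 184
G = 97₁₆ = 151
B = 2E₁₆ = 46
= RGB(184, 151, 46)


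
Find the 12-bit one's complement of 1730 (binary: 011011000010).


Original: 011011000010
Invert all bits:
  bit 0: 0 → 1
  bit 1: 1 → 0
  bit 2: 1 → 0
  bit 3: 0 → 1
  bit 4: 1 → 0
  bit 5: 1 → 0
  bit 6: 0 → 1
  bit 7: 0 → 1
  bit 8: 0 → 1
  bit 9: 0 → 1
  bit 10: 1 → 0
  bit 11: 0 → 1
= 100100111101


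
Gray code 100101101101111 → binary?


Gray code: 100101101101111
MSB stays the same: 1
Each subsequent bit = prev_binary XOR current_gray:
  B[1] = 1 XOR 0 = 1
  B[2] = 1 XOR 0 = 1
  B[3] = 1 XOR 1 = 0
  B[4] = 0 XOR 0 = 0
  B[5] = 0 XOR 1 = 1
  B[6] = 1 XOR 1 = 0
  B[7] = 0 XOR 0 = 0
  B[8] = 0 XOR 1 = 1
  B[9] = 1 XOR 1 = 0
  B[10] = 0 XOR 0 = 0
  B[11] = 0 XOR 1 = 1
  B[12] = 1 XOR 1 = 0
  B[13] = 0 XOR 1 = 1
  B[14] = 1 XOR 1 = 0
= 111001001001010 (29258 decimal)


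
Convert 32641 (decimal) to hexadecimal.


Divide by 16 repeatedly:
32641 ÷ 16 = 2040 remainder 1 (1)
2040 ÷ 16 = 127 remainder 8 (8)
127 ÷ 16 = 7 remainder 15 (F)
7 ÷ 16 = 0 remainder 7 (7)
Reading remainders bottom-up:
= 0x7F81


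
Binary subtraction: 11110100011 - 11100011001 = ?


Align and subtract column by column (LSB to MSB, borrowing when needed):
  11110100011
- 11100011001
  -----------
  col 0: (1 - 0 borrow-in) - 1 → 1 - 1 = 0, borrow out 0
  col 1: (1 - 0 borrow-in) - 0 → 1 - 0 = 1, borrow out 0
  col 2: (0 - 0 borrow-in) - 0 → 0 - 0 = 0, borrow out 0
  col 3: (0 - 0 borrow-in) - 1 → borrow from next column: (0+2) - 1 = 1, borrow out 1
  col 4: (0 - 1 borrow-in) - 1 → borrow from next column: (-1+2) - 1 = 0, borrow out 1
  col 5: (1 - 1 borrow-in) - 0 → 0 - 0 = 0, borrow out 0
  col 6: (0 - 0 borrow-in) - 0 → 0 - 0 = 0, borrow out 0
  col 7: (1 - 0 borrow-in) - 0 → 1 - 0 = 1, borrow out 0
  col 8: (1 - 0 borrow-in) - 1 → 1 - 1 = 0, borrow out 0
  col 9: (1 - 0 borrow-in) - 1 → 1 - 1 = 0, borrow out 0
  col 10: (1 - 0 borrow-in) - 1 → 1 - 1 = 0, borrow out 0
Reading bits MSB→LSB: 00010001010
Strip leading zeros: 10001010
= 10001010


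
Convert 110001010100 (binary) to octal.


Group into 3-bit groups: 110001010100
  110 = 6
  001 = 1
  010 = 2
  100 = 4
= 0o6124


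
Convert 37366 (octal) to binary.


Each octal digit → 3 binary bits:
  3 = 011
  7 = 111
  3 = 011
  6 = 110
  6 = 110
Concatenate: 011 111 011 110 110
= 011111011110110


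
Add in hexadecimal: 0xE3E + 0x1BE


Align and add column by column (LSB to MSB, each column mod 16 with carry):
  0E3E
+ 01BE
  ----
  col 0: E(14) + E(14) + 0 (carry in) = 28 → C(12), carry out 1
  col 1: 3(3) + B(11) + 1 (carry in) = 15 → F(15), carry out 0
  col 2: E(14) + 1(1) + 0 (carry in) = 15 → F(15), carry out 0
  col 3: 0(0) + 0(0) + 0 (carry in) = 0 → 0(0), carry out 0
Reading digits MSB→LSB: 0FFC
Strip leading zeros: FFC
= 0xFFC


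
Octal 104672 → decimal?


Positional values:
Position 0: 2 × 8^0 = 2
Position 1: 7 × 8^1 = 56
Position 2: 6 × 8^2 = 384
Position 3: 4 × 8^3 = 2048
Position 4: 0 × 8^4 = 0
Position 5: 1 × 8^5 = 32768
Sum = 2 + 56 + 384 + 2048 + 0 + 32768
= 35258


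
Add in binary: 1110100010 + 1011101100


Align and add column by column (LSB to MSB, carry propagating):
  01110100010
+ 01011101100
  -----------
  col 0: 0 + 0 + 0 (carry in) = 0 → bit 0, carry out 0
  col 1: 1 + 0 + 0 (carry in) = 1 → bit 1, carry out 0
  col 2: 0 + 1 + 0 (carry in) = 1 → bit 1, carry out 0
  col 3: 0 + 1 + 0 (carry in) = 1 → bit 1, carry out 0
  col 4: 0 + 0 + 0 (carry in) = 0 → bit 0, carry out 0
  col 5: 1 + 1 + 0 (carry in) = 2 → bit 0, carry out 1
  col 6: 0 + 1 + 1 (carry in) = 2 → bit 0, carry out 1
  col 7: 1 + 1 + 1 (carry in) = 3 → bit 1, carry out 1
  col 8: 1 + 0 + 1 (carry in) = 2 → bit 0, carry out 1
  col 9: 1 + 1 + 1 (carry in) = 3 → bit 1, carry out 1
  col 10: 0 + 0 + 1 (carry in) = 1 → bit 1, carry out 0
Reading bits MSB→LSB: 11010001110
Strip leading zeros: 11010001110
= 11010001110


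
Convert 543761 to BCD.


Each digit → 4-bit binary:
  5 → 0101
  4 → 0100
  3 → 0011
  7 → 0111
  6 → 0110
  1 → 0001
= 0101 0100 0011 0111 0110 0001


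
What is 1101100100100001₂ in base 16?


Group into 4-bit nibbles: 1101100100100001
  1101 = D
  1001 = 9
  0010 = 2
  0001 = 1
= 0xD921


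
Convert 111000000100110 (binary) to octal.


Group into 3-bit groups: 111000000100110
  111 = 7
  000 = 0
  000 = 0
  100 = 4
  110 = 6
= 0o70046


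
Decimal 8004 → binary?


Divide by 2 repeatedly:
8004 ÷ 2 = 4002 remainder 0
4002 ÷ 2 = 2001 remainder 0
2001 ÷ 2 = 1000 remainder 1
1000 ÷ 2 = 500 remainder 0
500 ÷ 2 = 250 remainder 0
250 ÷ 2 = 125 remainder 0
125 ÷ 2 = 62 remainder 1
62 ÷ 2 = 31 remainder 0
31 ÷ 2 = 15 remainder 1
15 ÷ 2 = 7 remainder 1
7 ÷ 2 = 3 remainder 1
3 ÷ 2 = 1 remainder 1
1 ÷ 2 = 0 remainder 1
Reading remainders bottom-up:
= 1111101000100


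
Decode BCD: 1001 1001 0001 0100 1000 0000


Each 4-bit group → digit:
  1001 → 9
  1001 → 9
  0001 → 1
  0100 → 4
  1000 → 8
  0000 → 0
= 991480


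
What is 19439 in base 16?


Divide by 16 repeatedly:
19439 ÷ 16 = 1214 remainder 15 (F)
1214 ÷ 16 = 75 remainder 14 (E)
75 ÷ 16 = 4 remainder 11 (B)
4 ÷ 16 = 0 remainder 4 (4)
Reading remainders bottom-up:
= 0x4BEF


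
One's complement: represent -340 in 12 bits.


Original: 000101010100
Invert all bits:
  bit 0: 0 → 1
  bit 1: 0 → 1
  bit 2: 0 → 1
  bit 3: 1 → 0
  bit 4: 0 → 1
  bit 5: 1 → 0
  bit 6: 0 → 1
  bit 7: 1 → 0
  bit 8: 0 → 1
  bit 9: 1 → 0
  bit 10: 0 → 1
  bit 11: 0 → 1
= 111010101011


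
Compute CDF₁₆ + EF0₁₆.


Align and add column by column (LSB to MSB, each column mod 16 with carry):
  0CDF
+ 0EF0
  ----
  col 0: F(15) + 0(0) + 0 (carry in) = 15 → F(15), carry out 0
  col 1: D(13) + F(15) + 0 (carry in) = 28 → C(12), carry out 1
  col 2: C(12) + E(14) + 1 (carry in) = 27 → B(11), carry out 1
  col 3: 0(0) + 0(0) + 1 (carry in) = 1 → 1(1), carry out 0
Reading digits MSB→LSB: 1BCF
Strip leading zeros: 1BCF
= 0x1BCF


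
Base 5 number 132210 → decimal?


Positional values (base 5):
  0 × 5^0 = 0 × 1 = 0
  1 × 5^1 = 1 × 5 = 5
  2 × 5^2 = 2 × 25 = 50
  2 × 5^3 = 2 × 125 = 250
  3 × 5^4 = 3 × 625 = 1875
  1 × 5^5 = 1 × 3125 = 3125
Sum = 0 + 5 + 50 + 250 + 1875 + 3125
= 5305


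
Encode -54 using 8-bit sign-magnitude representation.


Sign bit: 1 (negative)
Magnitude: 54 = 0110110
= 10110110


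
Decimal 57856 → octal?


Divide by 8 repeatedly:
57856 ÷ 8 = 7232 remainder 0
7232 ÷ 8 = 904 remainder 0
904 ÷ 8 = 113 remainder 0
113 ÷ 8 = 14 remainder 1
14 ÷ 8 = 1 remainder 6
1 ÷ 8 = 0 remainder 1
Reading remainders bottom-up:
= 0o161000


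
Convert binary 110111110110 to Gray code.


Binary: 110111110110
Gray code: G = B XOR (B >> 1)
B >> 1 = 011011111011
110111110110 XOR 011011111011:
  1 XOR 0 = 1
  1 XOR 1 = 0
  0 XOR 1 = 1
  1 XOR 0 = 1
  1 XOR 1 = 0
  1 XOR 1 = 0
  1 XOR 1 = 0
  1 XOR 1 = 0
  0 XOR 1 = 1
  1 XOR 0 = 1
  1 XOR 1 = 0
  0 XOR 1 = 1
= 101100001101


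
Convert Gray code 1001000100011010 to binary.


Gray code: 1001000100011010
MSB stays the same: 1
Each subsequent bit = prev_binary XOR current_gray:
  B[1] = 1 XOR 0 = 1
  B[2] = 1 XOR 0 = 1
  B[3] = 1 XOR 1 = 0
  B[4] = 0 XOR 0 = 0
  B[5] = 0 XOR 0 = 0
  B[6] = 0 XOR 0 = 0
  B[7] = 0 XOR 1 = 1
  B[8] = 1 XOR 0 = 1
  B[9] = 1 XOR 0 = 1
  B[10] = 1 XOR 0 = 1
  B[11] = 1 XOR 1 = 0
  B[12] = 0 XOR 1 = 1
  B[13] = 1 XOR 0 = 1
  B[14] = 1 XOR 1 = 0
  B[15] = 0 XOR 0 = 0
= 1110000111101100 (57836 decimal)


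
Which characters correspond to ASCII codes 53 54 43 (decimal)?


Codes (decimal): 53 54 43
Per-code ASCII lookup:
  53  (range 48-57: digits, 53 - 48 = 5) → '5'
  54  (range 48-57: digits, 54 - 48 = 6) → '6'
  43  (special character) → '+'
= '56+'


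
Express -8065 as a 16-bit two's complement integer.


Original: 0001111110000001
Step 1 - Invert all bits: 1110000001111110
Step 2 - Add 1: 1110000001111110 + 1
= 1110000001111111 (represents -8065)


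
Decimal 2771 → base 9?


Divide by 9 repeatedly:
2771 ÷ 9 = 307 remainder 8
307 ÷ 9 = 34 remainder 1
34 ÷ 9 = 3 remainder 7
3 ÷ 9 = 0 remainder 3
Reading remainders bottom-up:
= 3718


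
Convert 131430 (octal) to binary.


Each octal digit → 3 binary bits:
  1 = 001
  3 = 011
  1 = 001
  4 = 100
  3 = 011
  0 = 000
Concatenate: 001 011 001 100 011 000
= 001011001100011000


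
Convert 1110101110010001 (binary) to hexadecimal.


Group into 4-bit nibbles: 1110101110010001
  1110 = E
  1011 = B
  1001 = 9
  0001 = 1
= 0xEB91


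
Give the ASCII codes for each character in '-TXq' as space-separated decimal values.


String: '-TXq'  (4 characters)
Per-character ASCII lookup:
  '-': special character: '-' = 45
  'T': uppercase starts at 65: 'T' = 65 + 19 = 84
  'X': uppercase starts at 65: 'X' = 65 + 23 = 88
  'q': lowercase starts at 97: 'q' = 97 + 16 = 113
= 45 84 88 113


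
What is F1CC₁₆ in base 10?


Positional values:
Position 0: C × 16^0 = 12 × 1 = 12
Position 1: C × 16^1 = 12 × 16 = 192
Position 2: 1 × 16^2 = 1 × 256 = 256
Position 3: F × 16^3 = 15 × 4096 = 61440
Sum = 12 + 192 + 256 + 61440
= 61900


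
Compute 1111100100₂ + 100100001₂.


Align and add column by column (LSB to MSB, carry propagating):
  01111100100
+ 00100100001
  -----------
  col 0: 0 + 1 + 0 (carry in) = 1 → bit 1, carry out 0
  col 1: 0 + 0 + 0 (carry in) = 0 → bit 0, carry out 0
  col 2: 1 + 0 + 0 (carry in) = 1 → bit 1, carry out 0
  col 3: 0 + 0 + 0 (carry in) = 0 → bit 0, carry out 0
  col 4: 0 + 0 + 0 (carry in) = 0 → bit 0, carry out 0
  col 5: 1 + 1 + 0 (carry in) = 2 → bit 0, carry out 1
  col 6: 1 + 0 + 1 (carry in) = 2 → bit 0, carry out 1
  col 7: 1 + 0 + 1 (carry in) = 2 → bit 0, carry out 1
  col 8: 1 + 1 + 1 (carry in) = 3 → bit 1, carry out 1
  col 9: 1 + 0 + 1 (carry in) = 2 → bit 0, carry out 1
  col 10: 0 + 0 + 1 (carry in) = 1 → bit 1, carry out 0
Reading bits MSB→LSB: 10100000101
Strip leading zeros: 10100000101
= 10100000101


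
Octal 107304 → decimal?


Positional values:
Position 0: 4 × 8^0 = 4
Position 1: 0 × 8^1 = 0
Position 2: 3 × 8^2 = 192
Position 3: 7 × 8^3 = 3584
Position 4: 0 × 8^4 = 0
Position 5: 1 × 8^5 = 32768
Sum = 4 + 0 + 192 + 3584 + 0 + 32768
= 36548


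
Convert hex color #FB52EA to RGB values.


Hex: #FB52EA
R = FB₁₆ = 251
G = 52₁₆ = 82
B = EA₁₆ = 234
= RGB(251, 82, 234)


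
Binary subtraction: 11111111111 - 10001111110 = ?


Align and subtract column by column (LSB to MSB, borrowing when needed):
  11111111111
- 10001111110
  -----------
  col 0: (1 - 0 borrow-in) - 0 → 1 - 0 = 1, borrow out 0
  col 1: (1 - 0 borrow-in) - 1 → 1 - 1 = 0, borrow out 0
  col 2: (1 - 0 borrow-in) - 1 → 1 - 1 = 0, borrow out 0
  col 3: (1 - 0 borrow-in) - 1 → 1 - 1 = 0, borrow out 0
  col 4: (1 - 0 borrow-in) - 1 → 1 - 1 = 0, borrow out 0
  col 5: (1 - 0 borrow-in) - 1 → 1 - 1 = 0, borrow out 0
  col 6: (1 - 0 borrow-in) - 1 → 1 - 1 = 0, borrow out 0
  col 7: (1 - 0 borrow-in) - 0 → 1 - 0 = 1, borrow out 0
  col 8: (1 - 0 borrow-in) - 0 → 1 - 0 = 1, borrow out 0
  col 9: (1 - 0 borrow-in) - 0 → 1 - 0 = 1, borrow out 0
  col 10: (1 - 0 borrow-in) - 1 → 1 - 1 = 0, borrow out 0
Reading bits MSB→LSB: 01110000001
Strip leading zeros: 1110000001
= 1110000001


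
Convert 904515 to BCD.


Each digit → 4-bit binary:
  9 → 1001
  0 → 0000
  4 → 0100
  5 → 0101
  1 → 0001
  5 → 0101
= 1001 0000 0100 0101 0001 0101


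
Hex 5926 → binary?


Each hex digit → 4 binary bits:
  5 = 0101
  9 = 1001
  2 = 0010
  6 = 0110
Concatenate: 0101 1001 0010 0110
= 0101100100100110


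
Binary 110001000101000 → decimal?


Positional values:
Bit 3: 1 × 2^3 = 8
Bit 5: 1 × 2^5 = 32
Bit 9: 1 × 2^9 = 512
Bit 13: 1 × 2^13 = 8192
Bit 14: 1 × 2^14 = 16384
Sum = 8 + 32 + 512 + 8192 + 16384
= 25128


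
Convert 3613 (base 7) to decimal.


Positional values (base 7):
  3 × 7^0 = 3 × 1 = 3
  1 × 7^1 = 1 × 7 = 7
  6 × 7^2 = 6 × 49 = 294
  3 × 7^3 = 3 × 343 = 1029
Sum = 3 + 7 + 294 + 1029
= 1333


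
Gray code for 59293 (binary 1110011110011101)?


Binary: 1110011110011101
Gray code: G = B XOR (B >> 1)
B >> 1 = 0111001111001110
1110011110011101 XOR 0111001111001110:
  1 XOR 0 = 1
  1 XOR 1 = 0
  1 XOR 1 = 0
  0 XOR 1 = 1
  0 XOR 0 = 0
  1 XOR 0 = 1
  1 XOR 1 = 0
  1 XOR 1 = 0
  1 XOR 1 = 0
  0 XOR 1 = 1
  0 XOR 0 = 0
  1 XOR 0 = 1
  1 XOR 1 = 0
  1 XOR 1 = 0
  0 XOR 1 = 1
  1 XOR 0 = 1
= 1001010001010011


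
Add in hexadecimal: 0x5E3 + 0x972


Align and add column by column (LSB to MSB, each column mod 16 with carry):
  05E3
+ 0972
  ----
  col 0: 3(3) + 2(2) + 0 (carry in) = 5 → 5(5), carry out 0
  col 1: E(14) + 7(7) + 0 (carry in) = 21 → 5(5), carry out 1
  col 2: 5(5) + 9(9) + 1 (carry in) = 15 → F(15), carry out 0
  col 3: 0(0) + 0(0) + 0 (carry in) = 0 → 0(0), carry out 0
Reading digits MSB→LSB: 0F55
Strip leading zeros: F55
= 0xF55


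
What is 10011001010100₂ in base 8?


Group into 3-bit groups: 010011001010100
  010 = 2
  011 = 3
  001 = 1
  010 = 2
  100 = 4
= 0o23124


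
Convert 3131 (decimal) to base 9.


Divide by 9 repeatedly:
3131 ÷ 9 = 347 remainder 8
347 ÷ 9 = 38 remainder 5
38 ÷ 9 = 4 remainder 2
4 ÷ 9 = 0 remainder 4
Reading remainders bottom-up:
= 4258


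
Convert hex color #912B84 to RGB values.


Hex: #912B84
R = 91₁₆ = 145
G = 2B₁₆ = 43
B = 84₁₆ = 132
= RGB(145, 43, 132)


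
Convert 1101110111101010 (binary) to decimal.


Positional values:
Bit 1: 1 × 2^1 = 2
Bit 3: 1 × 2^3 = 8
Bit 5: 1 × 2^5 = 32
Bit 6: 1 × 2^6 = 64
Bit 7: 1 × 2^7 = 128
Bit 8: 1 × 2^8 = 256
Bit 10: 1 × 2^10 = 1024
Bit 11: 1 × 2^11 = 2048
Bit 12: 1 × 2^12 = 4096
Bit 14: 1 × 2^14 = 16384
Bit 15: 1 × 2^15 = 32768
Sum = 2 + 8 + 32 + 64 + 128 + 256 + 1024 + 2048 + 4096 + 16384 + 32768
= 56810


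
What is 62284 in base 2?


Divide by 2 repeatedly:
62284 ÷ 2 = 31142 remainder 0
31142 ÷ 2 = 15571 remainder 0
15571 ÷ 2 = 7785 remainder 1
7785 ÷ 2 = 3892 remainder 1
3892 ÷ 2 = 1946 remainder 0
1946 ÷ 2 = 973 remainder 0
973 ÷ 2 = 486 remainder 1
486 ÷ 2 = 243 remainder 0
243 ÷ 2 = 121 remainder 1
121 ÷ 2 = 60 remainder 1
60 ÷ 2 = 30 remainder 0
30 ÷ 2 = 15 remainder 0
15 ÷ 2 = 7 remainder 1
7 ÷ 2 = 3 remainder 1
3 ÷ 2 = 1 remainder 1
1 ÷ 2 = 0 remainder 1
Reading remainders bottom-up:
= 1111001101001100


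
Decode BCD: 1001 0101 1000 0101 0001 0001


Each 4-bit group → digit:
  1001 → 9
  0101 → 5
  1000 → 8
  0101 → 5
  0001 → 1
  0001 → 1
= 958511


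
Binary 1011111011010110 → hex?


Group into 4-bit nibbles: 1011111011010110
  1011 = B
  1110 = E
  1101 = D
  0110 = 6
= 0xBED6


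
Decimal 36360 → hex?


Divide by 16 repeatedly:
36360 ÷ 16 = 2272 remainder 8 (8)
2272 ÷ 16 = 142 remainder 0 (0)
142 ÷ 16 = 8 remainder 14 (E)
8 ÷ 16 = 0 remainder 8 (8)
Reading remainders bottom-up:
= 0x8E08


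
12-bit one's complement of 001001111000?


Original: 001001111000
Invert all bits:
  bit 0: 0 → 1
  bit 1: 0 → 1
  bit 2: 1 → 0
  bit 3: 0 → 1
  bit 4: 0 → 1
  bit 5: 1 → 0
  bit 6: 1 → 0
  bit 7: 1 → 0
  bit 8: 1 → 0
  bit 9: 0 → 1
  bit 10: 0 → 1
  bit 11: 0 → 1
= 110110000111


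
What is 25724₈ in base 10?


Positional values:
Position 0: 4 × 8^0 = 4
Position 1: 2 × 8^1 = 16
Position 2: 7 × 8^2 = 448
Position 3: 5 × 8^3 = 2560
Position 4: 2 × 8^4 = 8192
Sum = 4 + 16 + 448 + 2560 + 8192
= 11220


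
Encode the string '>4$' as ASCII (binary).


String: '>4$'  (3 characters)
Per-character ASCII lookup:
  '>': special character: '>' = 62 → 111110
  '4': digits start at 48: '4' = 48 + 4 = 52 → 110100
  '$': special character: '$' = 36 → 100100
= 111110 110100 100100


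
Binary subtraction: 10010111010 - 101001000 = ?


Align and subtract column by column (LSB to MSB, borrowing when needed):
  10010111010
- 00101001000
  -----------
  col 0: (0 - 0 borrow-in) - 0 → 0 - 0 = 0, borrow out 0
  col 1: (1 - 0 borrow-in) - 0 → 1 - 0 = 1, borrow out 0
  col 2: (0 - 0 borrow-in) - 0 → 0 - 0 = 0, borrow out 0
  col 3: (1 - 0 borrow-in) - 1 → 1 - 1 = 0, borrow out 0
  col 4: (1 - 0 borrow-in) - 0 → 1 - 0 = 1, borrow out 0
  col 5: (1 - 0 borrow-in) - 0 → 1 - 0 = 1, borrow out 0
  col 6: (0 - 0 borrow-in) - 1 → borrow from next column: (0+2) - 1 = 1, borrow out 1
  col 7: (1 - 1 borrow-in) - 0 → 0 - 0 = 0, borrow out 0
  col 8: (0 - 0 borrow-in) - 1 → borrow from next column: (0+2) - 1 = 1, borrow out 1
  col 9: (0 - 1 borrow-in) - 0 → borrow from next column: (-1+2) - 0 = 1, borrow out 1
  col 10: (1 - 1 borrow-in) - 0 → 0 - 0 = 0, borrow out 0
Reading bits MSB→LSB: 01101110010
Strip leading zeros: 1101110010
= 1101110010


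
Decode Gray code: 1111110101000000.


Gray code: 1111110101000000
MSB stays the same: 1
Each subsequent bit = prev_binary XOR current_gray:
  B[1] = 1 XOR 1 = 0
  B[2] = 0 XOR 1 = 1
  B[3] = 1 XOR 1 = 0
  B[4] = 0 XOR 1 = 1
  B[5] = 1 XOR 1 = 0
  B[6] = 0 XOR 0 = 0
  B[7] = 0 XOR 1 = 1
  B[8] = 1 XOR 0 = 1
  B[9] = 1 XOR 1 = 0
  B[10] = 0 XOR 0 = 0
  B[11] = 0 XOR 0 = 0
  B[12] = 0 XOR 0 = 0
  B[13] = 0 XOR 0 = 0
  B[14] = 0 XOR 0 = 0
  B[15] = 0 XOR 0 = 0
= 1010100110000000 (43392 decimal)
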